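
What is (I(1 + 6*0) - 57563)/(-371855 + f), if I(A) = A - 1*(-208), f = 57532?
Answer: 57354/314323 ≈ 0.18247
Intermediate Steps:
I(A) = 208 + A (I(A) = A + 208 = 208 + A)
(I(1 + 6*0) - 57563)/(-371855 + f) = ((208 + (1 + 6*0)) - 57563)/(-371855 + 57532) = ((208 + (1 + 0)) - 57563)/(-314323) = ((208 + 1) - 57563)*(-1/314323) = (209 - 57563)*(-1/314323) = -57354*(-1/314323) = 57354/314323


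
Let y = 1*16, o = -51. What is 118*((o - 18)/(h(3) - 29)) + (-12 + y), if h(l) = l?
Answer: 4123/13 ≈ 317.15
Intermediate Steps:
y = 16
118*((o - 18)/(h(3) - 29)) + (-12 + y) = 118*((-51 - 18)/(3 - 29)) + (-12 + 16) = 118*(-69/(-26)) + 4 = 118*(-69*(-1/26)) + 4 = 118*(69/26) + 4 = 4071/13 + 4 = 4123/13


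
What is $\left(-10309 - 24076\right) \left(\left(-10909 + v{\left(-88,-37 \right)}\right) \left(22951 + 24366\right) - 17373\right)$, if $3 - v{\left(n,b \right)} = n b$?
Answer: $23042101197895$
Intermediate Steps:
$v{\left(n,b \right)} = 3 - b n$ ($v{\left(n,b \right)} = 3 - n b = 3 - b n$)
$\left(-10309 - 24076\right) \left(\left(-10909 + v{\left(-88,-37 \right)}\right) \left(22951 + 24366\right) - 17373\right) = \left(-10309 - 24076\right) \left(\left(-10909 + \left(3 - \left(-37\right) \left(-88\right)\right)\right) \left(22951 + 24366\right) - 17373\right) = - 34385 \left(\left(-10909 + \left(3 - 3256\right)\right) 47317 - 17373\right) = - 34385 \left(\left(-10909 - 3253\right) 47317 - 17373\right) = - 34385 \left(\left(-14162\right) 47317 - 17373\right) = - 34385 \left(-670103354 - 17373\right) = \left(-34385\right) \left(-670120727\right) = 23042101197895$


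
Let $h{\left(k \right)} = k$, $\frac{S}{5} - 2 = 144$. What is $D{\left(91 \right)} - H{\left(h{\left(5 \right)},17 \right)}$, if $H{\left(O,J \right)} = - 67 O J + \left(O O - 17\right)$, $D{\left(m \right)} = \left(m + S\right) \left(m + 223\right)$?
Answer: $263481$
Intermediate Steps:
$S = 730$ ($S = 10 + 5 \cdot 144 = 10 + 720 = 730$)
$D{\left(m \right)} = \left(223 + m\right) \left(730 + m\right)$ ($D{\left(m \right)} = \left(m + 730\right) \left(m + 223\right) = \left(730 + m\right) \left(223 + m\right) = \left(223 + m\right) \left(730 + m\right)$)
$H{\left(O,J \right)} = -17 + O^{2} - 67 J O$ ($H{\left(O,J \right)} = - 67 J O + \left(O^{2} - 17\right) = - 67 J O + \left(-17 + O^{2}\right) = -17 + O^{2} - 67 J O$)
$D{\left(91 \right)} - H{\left(h{\left(5 \right)},17 \right)} = \left(162790 + 91^{2} + 953 \cdot 91\right) - \left(-17 + 5^{2} - 1139 \cdot 5\right) = \left(162790 + 8281 + 86723\right) - \left(-17 + 25 - 5695\right) = 257794 - -5687 = 257794 + 5687 = 263481$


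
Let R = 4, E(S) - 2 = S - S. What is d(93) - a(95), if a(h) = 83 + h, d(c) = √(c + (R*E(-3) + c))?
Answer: -178 + √194 ≈ -164.07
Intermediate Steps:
E(S) = 2 (E(S) = 2 + (S - S) = 2 + 0 = 2)
d(c) = √(8 + 2*c) (d(c) = √(c + (4*2 + c)) = √(c + (8 + c)) = √(8 + 2*c))
d(93) - a(95) = √(8 + 2*93) - (83 + 95) = √(8 + 186) - 1*178 = √194 - 178 = -178 + √194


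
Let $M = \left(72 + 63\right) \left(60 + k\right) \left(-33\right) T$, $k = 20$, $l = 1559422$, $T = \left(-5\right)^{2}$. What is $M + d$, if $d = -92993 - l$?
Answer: $-10562415$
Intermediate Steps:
$T = 25$
$M = -8910000$ ($M = \left(72 + 63\right) \left(60 + 20\right) \left(-33\right) 25 = 135 \cdot 80 \left(-33\right) 25 = 10800 \left(-33\right) 25 = \left(-356400\right) 25 = -8910000$)
$d = -1652415$ ($d = -92993 - 1559422 = -1652415$)
$M + d = -8910000 - 1652415 = -10562415$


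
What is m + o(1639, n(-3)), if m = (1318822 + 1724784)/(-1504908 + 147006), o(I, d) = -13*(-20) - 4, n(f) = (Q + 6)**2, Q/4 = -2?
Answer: 172289653/678951 ≈ 253.76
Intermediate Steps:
Q = -8 (Q = 4*(-2) = -8)
n(f) = 4 (n(f) = (-8 + 6)**2 = (-2)**2 = 4)
o(I, d) = 256 (o(I, d) = 260 - 4 = 256)
m = -1521803/678951 (m = 3043606/(-1357902) = 3043606*(-1/1357902) = -1521803/678951 ≈ -2.2414)
m + o(1639, n(-3)) = -1521803/678951 + 256 = 172289653/678951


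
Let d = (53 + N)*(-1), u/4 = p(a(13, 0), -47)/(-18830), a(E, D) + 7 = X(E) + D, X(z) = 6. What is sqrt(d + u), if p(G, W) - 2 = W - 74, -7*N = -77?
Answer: I*sqrt(115731870)/1345 ≈ 7.9984*I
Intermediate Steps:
N = 11 (N = -1/7*(-77) = 11)
a(E, D) = -1 + D (a(E, D) = -7 + (6 + D) = -1 + D)
p(G, W) = -72 + W (p(G, W) = 2 + (W - 74) = 2 + (-74 + W) = -72 + W)
u = 34/1345 (u = 4*((-72 - 47)/(-18830)) = 4*(-119*(-1/18830)) = 4*(17/2690) = 34/1345 ≈ 0.025279)
d = -64 (d = (53 + 11)*(-1) = 64*(-1) = -64)
sqrt(d + u) = sqrt(-64 + 34/1345) = sqrt(-86046/1345) = I*sqrt(115731870)/1345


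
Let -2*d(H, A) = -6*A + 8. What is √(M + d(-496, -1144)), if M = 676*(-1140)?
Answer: 2*I*√193519 ≈ 879.82*I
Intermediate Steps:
M = -770640
d(H, A) = -4 + 3*A (d(H, A) = -(-6*A + 8)/2 = -(8 - 6*A)/2 = -4 + 3*A)
√(M + d(-496, -1144)) = √(-770640 + (-4 + 3*(-1144))) = √(-770640 + (-4 - 3432)) = √(-770640 - 3436) = √(-774076) = 2*I*√193519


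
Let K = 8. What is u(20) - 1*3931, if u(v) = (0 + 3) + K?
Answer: -3920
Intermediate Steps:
u(v) = 11 (u(v) = (0 + 3) + 8 = 3 + 8 = 11)
u(20) - 1*3931 = 11 - 1*3931 = 11 - 3931 = -3920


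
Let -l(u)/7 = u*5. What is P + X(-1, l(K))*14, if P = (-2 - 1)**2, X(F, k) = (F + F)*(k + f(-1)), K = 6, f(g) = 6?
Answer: 5721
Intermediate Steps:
l(u) = -35*u (l(u) = -7*u*5 = -35*u)
X(F, k) = 2*F*(6 + k) (X(F, k) = (F + F)*(k + 6) = (2*F)*(6 + k) = 2*F*(6 + k))
P = 9 (P = (-3)**2 = 9)
P + X(-1, l(K))*14 = 9 + (2*(-1)*(6 - 35*6))*14 = 9 + (2*(-1)*(6 - 210))*14 = 9 + (2*(-1)*(-204))*14 = 9 + 408*14 = 9 + 5712 = 5721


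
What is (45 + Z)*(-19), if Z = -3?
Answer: -798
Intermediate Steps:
(45 + Z)*(-19) = (45 - 3)*(-19) = 42*(-19) = -798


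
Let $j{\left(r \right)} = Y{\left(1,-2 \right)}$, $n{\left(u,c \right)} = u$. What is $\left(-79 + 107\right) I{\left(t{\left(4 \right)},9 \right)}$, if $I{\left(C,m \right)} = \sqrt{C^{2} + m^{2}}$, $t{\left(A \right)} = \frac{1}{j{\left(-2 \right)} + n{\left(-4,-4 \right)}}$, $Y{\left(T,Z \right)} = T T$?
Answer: $\frac{28 \sqrt{730}}{3} \approx 252.17$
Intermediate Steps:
$Y{\left(T,Z \right)} = T^{2}$
$j{\left(r \right)} = 1$ ($j{\left(r \right)} = 1^{2} = 1$)
$t{\left(A \right)} = - \frac{1}{3}$ ($t{\left(A \right)} = \frac{1}{1 - 4} = \frac{1}{-3} = - \frac{1}{3}$)
$\left(-79 + 107\right) I{\left(t{\left(4 \right)},9 \right)} = \left(-79 + 107\right) \sqrt{\left(- \frac{1}{3}\right)^{2} + 9^{2}} = 28 \sqrt{\frac{1}{9} + 81} = 28 \sqrt{\frac{730}{9}} = 28 \frac{\sqrt{730}}{3} = \frac{28 \sqrt{730}}{3}$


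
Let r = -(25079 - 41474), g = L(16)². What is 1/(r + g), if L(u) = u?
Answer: 1/16651 ≈ 6.0056e-5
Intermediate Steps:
g = 256 (g = 16² = 256)
r = 16395 (r = -1*(-16395) = 16395)
1/(r + g) = 1/(16395 + 256) = 1/16651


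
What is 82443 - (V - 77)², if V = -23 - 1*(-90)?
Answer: 82343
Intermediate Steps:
V = 67 (V = -23 + 90 = 67)
82443 - (V - 77)² = 82443 - (67 - 77)² = 82443 - 1*(-10)² = 82443 - 1*100 = 82443 - 100 = 82343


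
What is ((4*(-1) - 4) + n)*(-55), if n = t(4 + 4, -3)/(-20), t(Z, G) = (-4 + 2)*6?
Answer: 407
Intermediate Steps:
t(Z, G) = -12 (t(Z, G) = -2*6 = -12)
n = 3/5 (n = -12/(-20) = -12*(-1/20) = 3/5 ≈ 0.60000)
((4*(-1) - 4) + n)*(-55) = ((4*(-1) - 4) + 3/5)*(-55) = ((-4 - 4) + 3/5)*(-55) = (-8 + 3/5)*(-55) = -37/5*(-55) = 407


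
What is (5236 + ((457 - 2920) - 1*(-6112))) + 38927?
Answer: 47812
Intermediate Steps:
(5236 + ((457 - 2920) - 1*(-6112))) + 38927 = (5236 + (-2463 + 6112)) + 38927 = (5236 + 3649) + 38927 = 8885 + 38927 = 47812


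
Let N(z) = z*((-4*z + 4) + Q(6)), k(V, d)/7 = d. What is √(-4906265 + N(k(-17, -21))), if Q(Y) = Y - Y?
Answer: I*√4993289 ≈ 2234.6*I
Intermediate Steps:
Q(Y) = 0
k(V, d) = 7*d
N(z) = z*(4 - 4*z) (N(z) = z*((-4*z + 4) + 0) = z*((4 - 4*z) + 0) = z*(4 - 4*z))
√(-4906265 + N(k(-17, -21))) = √(-4906265 + 4*(7*(-21))*(1 - 7*(-21))) = √(-4906265 + 4*(-147)*(1 - 1*(-147))) = √(-4906265 + 4*(-147)*(1 + 147)) = √(-4906265 + 4*(-147)*148) = √(-4906265 - 87024) = √(-4993289) = I*√4993289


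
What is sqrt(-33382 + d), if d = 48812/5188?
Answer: I*sqrt(56139673547)/1297 ≈ 182.68*I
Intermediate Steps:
d = 12203/1297 (d = 48812*(1/5188) = 12203/1297 ≈ 9.4086)
sqrt(-33382 + d) = sqrt(-33382 + 12203/1297) = sqrt(-43284251/1297) = I*sqrt(56139673547)/1297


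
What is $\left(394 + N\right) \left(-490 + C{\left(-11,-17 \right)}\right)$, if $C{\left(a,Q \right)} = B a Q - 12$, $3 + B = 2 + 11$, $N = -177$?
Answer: $296856$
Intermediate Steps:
$B = 10$ ($B = -3 + \left(2 + 11\right) = -3 + 13 = 10$)
$C{\left(a,Q \right)} = -12 + 10 Q a$ ($C{\left(a,Q \right)} = 10 a Q - 12 = 10 Q a - 12 = -12 + 10 Q a$)
$\left(394 + N\right) \left(-490 + C{\left(-11,-17 \right)}\right) = \left(394 - 177\right) \left(-490 - \left(12 + 170 \left(-11\right)\right)\right) = 217 \left(-490 + \left(-12 + 1870\right)\right) = 217 \left(-490 + 1858\right) = 217 \cdot 1368 = 296856$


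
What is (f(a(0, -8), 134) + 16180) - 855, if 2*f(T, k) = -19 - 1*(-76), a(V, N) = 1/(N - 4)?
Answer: 30707/2 ≈ 15354.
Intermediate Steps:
a(V, N) = 1/(-4 + N)
f(T, k) = 57/2 (f(T, k) = (-19 - 1*(-76))/2 = (-19 + 76)/2 = (1/2)*57 = 57/2)
(f(a(0, -8), 134) + 16180) - 855 = (57/2 + 16180) - 855 = 32417/2 - 855 = 30707/2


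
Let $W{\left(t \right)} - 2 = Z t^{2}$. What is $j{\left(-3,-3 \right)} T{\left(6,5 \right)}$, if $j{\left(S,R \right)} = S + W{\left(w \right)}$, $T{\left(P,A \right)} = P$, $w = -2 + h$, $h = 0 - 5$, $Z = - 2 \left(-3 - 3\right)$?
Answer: $3522$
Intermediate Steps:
$Z = 12$ ($Z = \left(-2\right) \left(-6\right) = 12$)
$h = -5$ ($h = 0 - 5 = -5$)
$w = -7$ ($w = -2 - 5 = -7$)
$W{\left(t \right)} = 2 + 12 t^{2}$
$j{\left(S,R \right)} = 590 + S$ ($j{\left(S,R \right)} = S + \left(2 + 12 \left(-7\right)^{2}\right) = S + \left(2 + 12 \cdot 49\right) = S + \left(2 + 588\right) = S + 590 = 590 + S$)
$j{\left(-3,-3 \right)} T{\left(6,5 \right)} = \left(590 - 3\right) 6 = 587 \cdot 6 = 3522$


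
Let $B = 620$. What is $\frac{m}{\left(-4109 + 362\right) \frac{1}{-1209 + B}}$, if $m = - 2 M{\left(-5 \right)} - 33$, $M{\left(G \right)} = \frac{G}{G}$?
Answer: $- \frac{20615}{3747} \approx -5.5017$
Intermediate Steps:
$M{\left(G \right)} = 1$
$m = -35$ ($m = \left(-2\right) 1 - 33 = -2 - 33 = -35$)
$\frac{m}{\left(-4109 + 362\right) \frac{1}{-1209 + B}} = - \frac{35}{\left(-4109 + 362\right) \frac{1}{-1209 + 620}} = - \frac{35}{\left(-3747\right) \frac{1}{-589}} = - \frac{35}{\left(-3747\right) \left(- \frac{1}{589}\right)} = - \frac{35}{\frac{3747}{589}} = \left(-35\right) \frac{589}{3747} = - \frac{20615}{3747}$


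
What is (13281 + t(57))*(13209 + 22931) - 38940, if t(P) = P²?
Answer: 597355260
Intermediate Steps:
(13281 + t(57))*(13209 + 22931) - 38940 = (13281 + 57²)*(13209 + 22931) - 38940 = (13281 + 3249)*36140 - 38940 = 16530*36140 - 38940 = 597394200 - 38940 = 597355260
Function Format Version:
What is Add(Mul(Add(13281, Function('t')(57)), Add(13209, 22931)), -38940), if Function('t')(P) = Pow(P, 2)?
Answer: 597355260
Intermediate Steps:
Add(Mul(Add(13281, Function('t')(57)), Add(13209, 22931)), -38940) = Add(Mul(Add(13281, Pow(57, 2)), Add(13209, 22931)), -38940) = Add(Mul(Add(13281, 3249), 36140), -38940) = Add(Mul(16530, 36140), -38940) = Add(597394200, -38940) = 597355260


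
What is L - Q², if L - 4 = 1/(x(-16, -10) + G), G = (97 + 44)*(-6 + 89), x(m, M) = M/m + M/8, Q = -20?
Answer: -37073116/93619 ≈ -396.00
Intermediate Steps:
x(m, M) = M/8 + M/m (x(m, M) = M/m + M*(⅛) = M/m + M/8 = M/8 + M/m)
G = 11703 (G = 141*83 = 11703)
L = 374484/93619 (L = 4 + 1/(((⅛)*(-10) - 10/(-16)) + 11703) = 4 + 1/((-5/4 - 10*(-1/16)) + 11703) = 4 + 1/((-5/4 + 5/8) + 11703) = 4 + 1/(-5/8 + 11703) = 4 + 1/(93619/8) = 4 + 8/93619 = 374484/93619 ≈ 4.0001)
L - Q² = 374484/93619 - 1*(-20)² = 374484/93619 - 1*400 = 374484/93619 - 400 = -37073116/93619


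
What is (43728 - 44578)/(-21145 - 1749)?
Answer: 425/11447 ≈ 0.037128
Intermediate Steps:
(43728 - 44578)/(-21145 - 1749) = -850/(-22894) = -850*(-1/22894) = 425/11447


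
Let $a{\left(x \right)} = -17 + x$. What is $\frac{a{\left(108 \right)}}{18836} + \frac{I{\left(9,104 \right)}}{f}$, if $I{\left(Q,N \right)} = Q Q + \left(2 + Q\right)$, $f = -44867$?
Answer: $\frac{2349985}{845114812} \approx 0.0027807$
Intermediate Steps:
$I{\left(Q,N \right)} = 2 + Q + Q^{2}$ ($I{\left(Q,N \right)} = Q^{2} + \left(2 + Q\right) = 2 + Q + Q^{2}$)
$\frac{a{\left(108 \right)}}{18836} + \frac{I{\left(9,104 \right)}}{f} = \frac{-17 + 108}{18836} + \frac{2 + 9 + 9^{2}}{-44867} = 91 \cdot \frac{1}{18836} + \left(2 + 9 + 81\right) \left(- \frac{1}{44867}\right) = \frac{91}{18836} + 92 \left(- \frac{1}{44867}\right) = \frac{91}{18836} - \frac{92}{44867} = \frac{2349985}{845114812}$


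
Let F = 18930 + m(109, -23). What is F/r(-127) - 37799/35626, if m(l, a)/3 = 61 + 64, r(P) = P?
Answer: -692560403/4524502 ≈ -153.07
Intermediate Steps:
m(l, a) = 375 (m(l, a) = 3*(61 + 64) = 3*125 = 375)
F = 19305 (F = 18930 + 375 = 19305)
F/r(-127) - 37799/35626 = 19305/(-127) - 37799/35626 = 19305*(-1/127) - 37799*1/35626 = -19305/127 - 37799/35626 = -692560403/4524502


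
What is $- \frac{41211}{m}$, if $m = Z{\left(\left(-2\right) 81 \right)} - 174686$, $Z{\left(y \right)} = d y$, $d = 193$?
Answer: $\frac{41211}{205952} \approx 0.2001$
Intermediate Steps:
$Z{\left(y \right)} = 193 y$
$m = -205952$ ($m = 193 \left(\left(-2\right) 81\right) - 174686 = 193 \left(-162\right) - 174686 = -31266 - 174686 = -205952$)
$- \frac{41211}{m} = - \frac{41211}{-205952} = \left(-41211\right) \left(- \frac{1}{205952}\right) = \frac{41211}{205952}$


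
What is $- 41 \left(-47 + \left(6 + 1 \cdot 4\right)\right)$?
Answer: $1517$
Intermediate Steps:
$- 41 \left(-47 + \left(6 + 1 \cdot 4\right)\right) = - 41 \left(-47 + \left(6 + 4\right)\right) = - 41 \left(-47 + 10\right) = \left(-41\right) \left(-37\right) = 1517$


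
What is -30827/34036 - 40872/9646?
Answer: -64941409/12627356 ≈ -5.1429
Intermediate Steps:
-30827/34036 - 40872/9646 = -30827*1/34036 - 40872*1/9646 = -30827/34036 - 1572/371 = -64941409/12627356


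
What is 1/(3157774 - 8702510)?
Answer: -1/5544736 ≈ -1.8035e-7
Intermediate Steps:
1/(3157774 - 8702510) = 1/(-5544736) = -1/5544736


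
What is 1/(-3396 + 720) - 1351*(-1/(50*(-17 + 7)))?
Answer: -225986/83625 ≈ -2.7024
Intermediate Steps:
1/(-3396 + 720) - 1351*(-1/(50*(-17 + 7))) = 1/(-2676) - 1351/((-10*(-50))) = -1/2676 - 1351/500 = -225986/83625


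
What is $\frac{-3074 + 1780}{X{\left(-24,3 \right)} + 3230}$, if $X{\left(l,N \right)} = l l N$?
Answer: $- \frac{647}{2479} \approx -0.26099$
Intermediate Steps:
$X{\left(l,N \right)} = N l^{2}$ ($X{\left(l,N \right)} = l^{2} N = N l^{2}$)
$\frac{-3074 + 1780}{X{\left(-24,3 \right)} + 3230} = \frac{-3074 + 1780}{3 \left(-24\right)^{2} + 3230} = - \frac{1294}{3 \cdot 576 + 3230} = - \frac{1294}{1728 + 3230} = - \frac{1294}{4958} = \left(-1294\right) \frac{1}{4958} = - \frac{647}{2479}$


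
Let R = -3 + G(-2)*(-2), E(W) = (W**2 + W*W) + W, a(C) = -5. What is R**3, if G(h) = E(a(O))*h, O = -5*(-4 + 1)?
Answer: 5545233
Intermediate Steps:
O = 15 (O = -5*(-3) = 15)
E(W) = W + 2*W**2 (E(W) = (W**2 + W**2) + W = 2*W**2 + W = W + 2*W**2)
G(h) = 45*h (G(h) = (-5*(1 + 2*(-5)))*h = (-5*(1 - 10))*h = (-5*(-9))*h = 45*h)
R = 177 (R = -3 + (45*(-2))*(-2) = -3 - 90*(-2) = -3 + 180 = 177)
R**3 = 177**3 = 5545233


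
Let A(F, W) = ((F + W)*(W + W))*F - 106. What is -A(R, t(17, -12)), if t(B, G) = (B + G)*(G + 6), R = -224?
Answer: 3413866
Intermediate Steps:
t(B, G) = (6 + G)*(B + G) (t(B, G) = (B + G)*(6 + G) = (6 + G)*(B + G))
A(F, W) = -106 + 2*F*W*(F + W) (A(F, W) = ((F + W)*(2*W))*F - 106 = (2*W*(F + W))*F - 106 = 2*F*W*(F + W) - 106 = -106 + 2*F*W*(F + W))
-A(R, t(17, -12)) = -(-106 + 2*(-224)*((-12)**2 + 6*17 + 6*(-12) + 17*(-12))**2 + 2*((-12)**2 + 6*17 + 6*(-12) + 17*(-12))*(-224)**2) = -(-106 + 2*(-224)*(144 + 102 - 72 - 204)**2 + 2*(144 + 102 - 72 - 204)*50176) = -(-106 + 2*(-224)*(-30)**2 + 2*(-30)*50176) = -(-106 + 2*(-224)*900 - 3010560) = -(-106 - 403200 - 3010560) = -1*(-3413866) = 3413866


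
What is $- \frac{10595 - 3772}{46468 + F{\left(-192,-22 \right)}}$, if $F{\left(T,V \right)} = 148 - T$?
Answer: $- \frac{6823}{46808} \approx -0.14577$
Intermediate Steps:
$- \frac{10595 - 3772}{46468 + F{\left(-192,-22 \right)}} = - \frac{10595 - 3772}{46468 + \left(148 - -192\right)} = - \frac{6823}{46468 + \left(148 + 192\right)} = - \frac{6823}{46468 + 340} = - \frac{6823}{46808}$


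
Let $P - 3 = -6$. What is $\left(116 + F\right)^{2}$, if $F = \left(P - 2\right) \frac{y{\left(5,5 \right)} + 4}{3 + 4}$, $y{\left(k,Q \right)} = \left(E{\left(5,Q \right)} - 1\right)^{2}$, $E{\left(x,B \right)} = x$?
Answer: $\frac{506944}{49} \approx 10346.0$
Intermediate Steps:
$P = -3$ ($P = 3 - 6 = -3$)
$y{\left(k,Q \right)} = 16$ ($y{\left(k,Q \right)} = \left(5 - 1\right)^{2} = 4^{2} = 16$)
$F = - \frac{100}{7}$ ($F = \left(-3 - 2\right) \frac{16 + 4}{3 + 4} = - 5 \cdot \frac{20}{7} = - 5 \cdot 20 \cdot \frac{1}{7} = \left(-5\right) \frac{20}{7} = - \frac{100}{7} \approx -14.286$)
$\left(116 + F\right)^{2} = \left(116 - \frac{100}{7}\right)^{2} = \left(\frac{712}{7}\right)^{2} = \frac{506944}{49}$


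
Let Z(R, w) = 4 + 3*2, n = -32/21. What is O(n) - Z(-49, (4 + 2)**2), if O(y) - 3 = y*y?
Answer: -2063/441 ≈ -4.6780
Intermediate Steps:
n = -32/21 (n = -32*1/21 = -32/21 ≈ -1.5238)
O(y) = 3 + y**2 (O(y) = 3 + y*y = 3 + y**2)
Z(R, w) = 10 (Z(R, w) = 4 + 6 = 10)
O(n) - Z(-49, (4 + 2)**2) = (3 + (-32/21)**2) - 1*10 = (3 + 1024/441) - 10 = 2347/441 - 10 = -2063/441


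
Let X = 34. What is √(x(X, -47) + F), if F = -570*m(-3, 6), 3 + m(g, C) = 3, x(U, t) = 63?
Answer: 3*√7 ≈ 7.9373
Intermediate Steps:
m(g, C) = 0 (m(g, C) = -3 + 3 = 0)
F = 0 (F = -570*0 = 0)
√(x(X, -47) + F) = √(63 + 0) = √63 = 3*√7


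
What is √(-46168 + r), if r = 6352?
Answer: 6*I*√1106 ≈ 199.54*I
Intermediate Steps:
√(-46168 + r) = √(-46168 + 6352) = √(-39816) = 6*I*√1106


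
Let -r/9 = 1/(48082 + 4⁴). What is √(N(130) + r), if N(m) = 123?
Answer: √287396720970/48338 ≈ 11.091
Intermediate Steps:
r = -9/48338 (r = -9/(48082 + 4⁴) = -9/(48082 + 256) = -9/48338 ≈ -0.00018619)
√(N(130) + r) = √(123 - 9/48338) = √(5945565/48338) = √287396720970/48338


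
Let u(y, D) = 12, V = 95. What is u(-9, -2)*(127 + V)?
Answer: 2664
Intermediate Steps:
u(-9, -2)*(127 + V) = 12*(127 + 95) = 12*222 = 2664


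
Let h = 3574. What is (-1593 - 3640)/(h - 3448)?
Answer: -5233/126 ≈ -41.532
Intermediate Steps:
(-1593 - 3640)/(h - 3448) = (-1593 - 3640)/(3574 - 3448) = -5233/126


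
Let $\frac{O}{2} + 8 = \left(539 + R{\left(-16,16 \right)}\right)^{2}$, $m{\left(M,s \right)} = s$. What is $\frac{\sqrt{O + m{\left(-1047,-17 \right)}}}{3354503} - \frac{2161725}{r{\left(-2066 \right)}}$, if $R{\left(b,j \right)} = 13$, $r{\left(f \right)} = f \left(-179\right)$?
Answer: $- \frac{2161725}{369814} + \frac{125 \sqrt{39}}{3354503} \approx -5.8452$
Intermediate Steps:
$r{\left(f \right)} = - 179 f$
$O = 609392$ ($O = -16 + 2 \left(539 + 13\right)^{2} = -16 + 2 \cdot 552^{2} = -16 + 2 \cdot 304704 = -16 + 609408 = 609392$)
$\frac{\sqrt{O + m{\left(-1047,-17 \right)}}}{3354503} - \frac{2161725}{r{\left(-2066 \right)}} = \frac{\sqrt{609392 - 17}}{3354503} - \frac{2161725}{\left(-179\right) \left(-2066\right)} = \sqrt{609375} \cdot \frac{1}{3354503} - \frac{2161725}{369814} = 125 \sqrt{39} \cdot \frac{1}{3354503} - \frac{2161725}{369814} = \frac{125 \sqrt{39}}{3354503} - \frac{2161725}{369814} = - \frac{2161725}{369814} + \frac{125 \sqrt{39}}{3354503}$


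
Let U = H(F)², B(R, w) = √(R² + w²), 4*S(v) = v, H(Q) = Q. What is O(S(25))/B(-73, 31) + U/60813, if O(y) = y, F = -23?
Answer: 529/60813 + 5*√6290/5032 ≈ 0.087504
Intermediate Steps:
S(v) = v/4
U = 529 (U = (-23)² = 529)
O(S(25))/B(-73, 31) + U/60813 = ((¼)*25)/(√((-73)² + 31²)) + 529/60813 = 25/(4*(√(5329 + 961))) + 529*(1/60813) = 25/(4*(√6290)) + 529/60813 = 25*(√6290/6290)/4 + 529/60813 = 5*√6290/5032 + 529/60813 = 529/60813 + 5*√6290/5032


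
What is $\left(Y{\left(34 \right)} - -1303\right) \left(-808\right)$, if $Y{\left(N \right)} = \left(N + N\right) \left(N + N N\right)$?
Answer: $-66436184$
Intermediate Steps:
$Y{\left(N \right)} = 2 N \left(N + N^{2}\right)$
$\left(Y{\left(34 \right)} - -1303\right) \left(-808\right) = \left(2 \cdot 34^{2} \left(1 + 34\right) - -1303\right) \left(-808\right) = \left(2 \cdot 1156 \cdot 35 + 1303\right) \left(-808\right) = \left(80920 + 1303\right) \left(-808\right) = 82223 \left(-808\right) = -66436184$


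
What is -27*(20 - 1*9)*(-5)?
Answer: 1485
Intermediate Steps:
-27*(20 - 1*9)*(-5) = -27*(20 - 9)*(-5) = -27*11*(-5) = -297*(-5) = 1485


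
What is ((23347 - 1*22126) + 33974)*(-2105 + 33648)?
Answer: 1110155885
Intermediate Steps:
((23347 - 1*22126) + 33974)*(-2105 + 33648) = ((23347 - 22126) + 33974)*31543 = (1221 + 33974)*31543 = 35195*31543 = 1110155885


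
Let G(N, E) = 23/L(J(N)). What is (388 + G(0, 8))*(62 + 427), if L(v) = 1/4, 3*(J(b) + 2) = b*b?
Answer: 234720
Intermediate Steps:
J(b) = -2 + b²/3 (J(b) = -2 + (b*b)/3 = -2 + b²/3)
L(v) = ¼
G(N, E) = 92 (G(N, E) = 23/(¼) = 23*4 = 92)
(388 + G(0, 8))*(62 + 427) = (388 + 92)*(62 + 427) = 480*489 = 234720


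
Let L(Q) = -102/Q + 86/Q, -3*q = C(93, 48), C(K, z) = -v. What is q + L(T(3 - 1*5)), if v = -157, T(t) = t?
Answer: -133/3 ≈ -44.333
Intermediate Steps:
C(K, z) = 157 (C(K, z) = -1*(-157) = 157)
q = -157/3 (q = -1/3*157 = -157/3 ≈ -52.333)
L(Q) = -16/Q
q + L(T(3 - 1*5)) = -157/3 - 16/(3 - 1*5) = -157/3 - 16/(3 - 5) = -157/3 - 16/(-2) = -157/3 - 16*(-1/2) = -157/3 + 8 = -133/3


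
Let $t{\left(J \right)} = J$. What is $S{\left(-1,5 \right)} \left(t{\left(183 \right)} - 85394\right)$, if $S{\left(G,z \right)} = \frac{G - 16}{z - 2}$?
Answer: $\frac{1448587}{3} \approx 4.8286 \cdot 10^{5}$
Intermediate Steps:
$S{\left(G,z \right)} = \frac{-16 + G}{-2 + z}$ ($S{\left(G,z \right)} = \frac{G - 16}{-2 + z} = \frac{-16 + G}{-2 + z}$)
$S{\left(-1,5 \right)} \left(t{\left(183 \right)} - 85394\right) = \frac{-16 - 1}{-2 + 5} \left(183 - 85394\right) = \frac{1}{3} \left(-17\right) \left(-85211\right) = \left(- \frac{17}{3}\right) \left(-85211\right) = \frac{1448587}{3}$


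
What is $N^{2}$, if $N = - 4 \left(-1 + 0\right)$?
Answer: $16$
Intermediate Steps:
$N = 4$ ($N = \left(-4\right) \left(-1\right) = 4$)
$N^{2} = 4^{2} = 16$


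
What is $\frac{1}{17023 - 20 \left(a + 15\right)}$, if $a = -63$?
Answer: $\frac{1}{17983} \approx 5.5608 \cdot 10^{-5}$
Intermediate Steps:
$\frac{1}{17023 - 20 \left(a + 15\right)} = \frac{1}{17023 - 20 \left(-63 + 15\right)} = \frac{1}{17023 - -960} = \frac{1}{17023 + 960} = \frac{1}{17983}$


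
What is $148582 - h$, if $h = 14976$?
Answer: $133606$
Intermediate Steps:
$148582 - h = 148582 - 14976 = 133606$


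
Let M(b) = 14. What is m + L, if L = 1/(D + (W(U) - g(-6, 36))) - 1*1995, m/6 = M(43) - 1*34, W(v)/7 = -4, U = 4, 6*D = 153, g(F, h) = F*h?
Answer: -903103/427 ≈ -2115.0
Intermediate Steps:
D = 51/2 (D = (⅙)*153 = 51/2 ≈ 25.500)
W(v) = -28 (W(v) = 7*(-4) = -28)
m = -120 (m = 6*(14 - 1*34) = 6*(14 - 34) = 6*(-20) = -120)
L = -851863/427 (L = 1/(51/2 + (-28 - (-6)*36)) - 1*1995 = 1/(51/2 + (-28 - 1*(-216))) - 1995 = 1/(51/2 + (-28 + 216)) - 1995 = 1/(51/2 + 188) - 1995 = 1/(427/2) - 1995 = 2/427 - 1995 = -851863/427 ≈ -1995.0)
m + L = -120 - 851863/427 = -903103/427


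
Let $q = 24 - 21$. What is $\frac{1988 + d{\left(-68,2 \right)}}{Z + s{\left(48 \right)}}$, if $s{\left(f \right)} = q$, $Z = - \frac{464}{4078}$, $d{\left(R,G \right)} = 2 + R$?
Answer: $\frac{3918958}{5885} \approx 665.92$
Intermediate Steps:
$q = 3$ ($q = 24 - 21 = 3$)
$Z = - \frac{232}{2039}$ ($Z = \left(-464\right) \frac{1}{4078} = - \frac{232}{2039} \approx -0.11378$)
$s{\left(f \right)} = 3$
$\frac{1988 + d{\left(-68,2 \right)}}{Z + s{\left(48 \right)}} = \frac{1988 + \left(2 - 68\right)}{- \frac{232}{2039} + 3} = \frac{1988 - 66}{\frac{5885}{2039}} = 1922 \cdot \frac{2039}{5885} = \frac{3918958}{5885}$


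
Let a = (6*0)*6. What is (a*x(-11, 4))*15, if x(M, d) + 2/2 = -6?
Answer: 0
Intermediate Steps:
a = 0 (a = 0*6 = 0)
x(M, d) = -7 (x(M, d) = -1 - 6 = -7)
(a*x(-11, 4))*15 = (0*(-7))*15 = 0*15 = 0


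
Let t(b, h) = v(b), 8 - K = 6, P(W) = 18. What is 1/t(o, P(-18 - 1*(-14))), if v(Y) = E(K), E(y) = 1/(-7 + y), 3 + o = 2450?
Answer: -5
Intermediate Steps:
K = 2 (K = 8 - 1*6 = 8 - 6 = 2)
o = 2447 (o = -3 + 2450 = 2447)
v(Y) = -⅕ (v(Y) = 1/(-7 + 2) = 1/(-5) = -⅕)
t(b, h) = -⅕
1/t(o, P(-18 - 1*(-14))) = 1/(-⅕) = -5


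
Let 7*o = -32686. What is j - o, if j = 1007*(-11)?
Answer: -44853/7 ≈ -6407.6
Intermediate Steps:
o = -32686/7 (o = (1/7)*(-32686) = -32686/7 ≈ -4669.4)
j = -11077
j - o = -11077 - 1*(-32686/7) = -11077 + 32686/7 = -44853/7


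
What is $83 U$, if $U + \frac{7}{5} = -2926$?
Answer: $- \frac{1214871}{5} \approx -2.4297 \cdot 10^{5}$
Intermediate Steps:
$U = - \frac{14637}{5}$ ($U = - \frac{7}{5} - 2926 = - \frac{14637}{5} \approx -2927.4$)
$83 U = 83 \left(- \frac{14637}{5}\right) = - \frac{1214871}{5}$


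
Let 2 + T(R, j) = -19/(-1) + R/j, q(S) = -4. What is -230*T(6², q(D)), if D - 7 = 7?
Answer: -1840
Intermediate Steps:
D = 14 (D = 7 + 7 = 14)
T(R, j) = 17 + R/j (T(R, j) = -2 + (-19/(-1) + R/j) = -2 + (-19*(-1) + R/j) = -2 + (19 + R/j) = 17 + R/j)
-230*T(6², q(D)) = -230*(17 + 6²/(-4)) = -230*(17 + 36*(-¼)) = -230*(17 - 9) = -230*8 = -1840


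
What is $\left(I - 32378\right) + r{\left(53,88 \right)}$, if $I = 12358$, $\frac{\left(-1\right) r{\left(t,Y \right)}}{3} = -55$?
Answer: $-19855$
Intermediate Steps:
$r{\left(t,Y \right)} = 165$ ($r{\left(t,Y \right)} = \left(-3\right) \left(-55\right) = 165$)
$\left(I - 32378\right) + r{\left(53,88 \right)} = \left(12358 - 32378\right) + 165 = -20020 + 165 = -19855$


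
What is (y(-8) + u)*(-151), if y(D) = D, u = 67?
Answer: -8909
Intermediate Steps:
(y(-8) + u)*(-151) = (-8 + 67)*(-151) = 59*(-151) = -8909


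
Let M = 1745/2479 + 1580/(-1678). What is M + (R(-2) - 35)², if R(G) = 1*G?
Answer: 2846862734/2079881 ≈ 1368.8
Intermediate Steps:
M = -494355/2079881 (M = 1745*(1/2479) + 1580*(-1/1678) = 1745/2479 - 790/839 = -494355/2079881 ≈ -0.23768)
R(G) = G
M + (R(-2) - 35)² = -494355/2079881 + (-2 - 35)² = -494355/2079881 + (-37)² = -494355/2079881 + 1369 = 2846862734/2079881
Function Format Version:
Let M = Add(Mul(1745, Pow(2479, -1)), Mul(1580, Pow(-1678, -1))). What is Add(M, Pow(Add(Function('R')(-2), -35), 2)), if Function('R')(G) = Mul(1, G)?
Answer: Rational(2846862734, 2079881) ≈ 1368.8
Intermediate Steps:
M = Rational(-494355, 2079881) (M = Add(Mul(1745, Rational(1, 2479)), Mul(1580, Rational(-1, 1678))) = Add(Rational(1745, 2479), Rational(-790, 839)) = Rational(-494355, 2079881) ≈ -0.23768)
Function('R')(G) = G
Add(M, Pow(Add(Function('R')(-2), -35), 2)) = Add(Rational(-494355, 2079881), Pow(Add(-2, -35), 2)) = Add(Rational(-494355, 2079881), Pow(-37, 2)) = Add(Rational(-494355, 2079881), 1369) = Rational(2846862734, 2079881)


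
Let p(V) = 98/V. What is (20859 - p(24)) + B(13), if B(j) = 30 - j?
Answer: 250463/12 ≈ 20872.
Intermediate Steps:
(20859 - p(24)) + B(13) = (20859 - 98/24) + (30 - 1*13) = (20859 - 98/24) + (30 - 13) = (20859 - 1*49/12) + 17 = (20859 - 49/12) + 17 = 250259/12 + 17 = 250463/12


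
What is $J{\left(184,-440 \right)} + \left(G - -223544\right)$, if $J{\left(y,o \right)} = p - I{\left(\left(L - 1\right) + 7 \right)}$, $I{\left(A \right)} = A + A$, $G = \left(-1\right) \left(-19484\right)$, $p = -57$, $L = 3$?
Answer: $242953$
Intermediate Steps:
$G = 19484$
$I{\left(A \right)} = 2 A$
$J{\left(y,o \right)} = -75$ ($J{\left(y,o \right)} = -57 - 2 \left(\left(3 - 1\right) + 7\right) = -57 - 2 \left(2 + 7\right) = -57 - 2 \cdot 9 = -57 - 18 = -75$)
$J{\left(184,-440 \right)} + \left(G - -223544\right) = -75 + \left(19484 - -223544\right) = -75 + \left(19484 + 223544\right) = -75 + 243028 = 242953$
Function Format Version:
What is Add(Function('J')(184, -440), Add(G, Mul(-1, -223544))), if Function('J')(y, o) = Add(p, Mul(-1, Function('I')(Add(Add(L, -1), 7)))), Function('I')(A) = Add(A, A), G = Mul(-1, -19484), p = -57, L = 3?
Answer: 242953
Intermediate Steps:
G = 19484
Function('I')(A) = Mul(2, A)
Function('J')(y, o) = -75 (Function('J')(y, o) = Add(-57, Mul(-1, Mul(2, Add(Add(3, -1), 7)))) = Add(-57, Mul(-1, Mul(2, Add(2, 7)))) = Add(-57, Mul(-1, Mul(2, 9))) = Add(-57, Mul(-1, 18)) = Add(-57, -18) = -75)
Add(Function('J')(184, -440), Add(G, Mul(-1, -223544))) = Add(-75, Add(19484, Mul(-1, -223544))) = Add(-75, Add(19484, 223544)) = Add(-75, 243028) = 242953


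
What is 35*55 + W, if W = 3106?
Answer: 5031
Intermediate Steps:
35*55 + W = 35*55 + 3106 = 1925 + 3106 = 5031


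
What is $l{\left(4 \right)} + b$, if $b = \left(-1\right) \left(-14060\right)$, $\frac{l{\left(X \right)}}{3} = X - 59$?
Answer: $13895$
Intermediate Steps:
$l{\left(X \right)} = -177 + 3 X$ ($l{\left(X \right)} = 3 \left(X - 59\right) = 3 \left(-59 + X\right) = -177 + 3 X$)
$b = 14060$
$l{\left(4 \right)} + b = \left(-177 + 3 \cdot 4\right) + 14060 = \left(-177 + 12\right) + 14060 = -165 + 14060 = 13895$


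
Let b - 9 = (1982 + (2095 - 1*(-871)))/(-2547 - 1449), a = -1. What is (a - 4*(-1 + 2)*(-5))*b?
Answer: 147326/999 ≈ 147.47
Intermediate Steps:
b = 7754/999 (b = 9 + (1982 + (2095 - 1*(-871)))/(-2547 - 1449) = 9 + (1982 + (2095 + 871))/(-3996) = 9 + (1982 + 2966)*(-1/3996) = 9 + 4948*(-1/3996) = 9 - 1237/999 = 7754/999 ≈ 7.7618)
(a - 4*(-1 + 2)*(-5))*b = (-1 - 4*(-1 + 2)*(-5))*(7754/999) = (-1 - 4*(-5))*(7754/999) = (-1 + 20)*(7754/999) = 19*(7754/999) = 147326/999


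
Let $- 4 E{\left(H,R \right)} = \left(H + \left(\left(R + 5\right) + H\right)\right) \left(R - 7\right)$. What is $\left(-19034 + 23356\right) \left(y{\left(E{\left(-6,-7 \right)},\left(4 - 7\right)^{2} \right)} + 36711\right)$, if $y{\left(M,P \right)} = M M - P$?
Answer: $169003166$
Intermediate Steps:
$E{\left(H,R \right)} = - \frac{\left(-7 + R\right) \left(5 + R + 2 H\right)}{4}$ ($E{\left(H,R \right)} = - \frac{\left(H + \left(\left(R + 5\right) + H\right)\right) \left(R - 7\right)}{4} = - \frac{\left(H + \left(\left(5 + R\right) + H\right)\right) \left(-7 + R\right)}{4} = - \frac{\left(H + \left(5 + H + R\right)\right) \left(-7 + R\right)}{4} = - \frac{\left(5 + R + 2 H\right) \left(-7 + R\right)}{4} = - \frac{\left(-7 + R\right) \left(5 + R + 2 H\right)}{4}$)
$y{\left(M,P \right)} = M^{2} - P$
$\left(-19034 + 23356\right) \left(y{\left(E{\left(-6,-7 \right)},\left(4 - 7\right)^{2} \right)} + 36711\right) = \left(-19034 + 23356\right) \left(\left(\left(\frac{35}{4} + \frac{1}{2} \left(-7\right) - \frac{\left(-7\right)^{2}}{4} + \frac{7}{2} \left(-6\right) - \left(-3\right) \left(-7\right)\right)^{2} - \left(4 - 7\right)^{2}\right) + 36711\right) = 4322 \left(\left(\left(\frac{35}{4} - \frac{7}{2} - \frac{49}{4} - 21 - 21\right)^{2} - \left(-3\right)^{2}\right) + 36711\right) = 4322 \left(\left(\left(\frac{35}{4} - \frac{7}{2} - \frac{49}{4} - 21 - 21\right)^{2} - 9\right) + 36711\right) = 4322 \left(\left(\left(-49\right)^{2} - 9\right) + 36711\right) = 4322 \left(\left(2401 - 9\right) + 36711\right) = 4322 \left(2392 + 36711\right) = 4322 \cdot 39103 = 169003166$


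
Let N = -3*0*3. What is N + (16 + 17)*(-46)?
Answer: -1518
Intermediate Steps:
N = 0 (N = 0*3 = 0)
N + (16 + 17)*(-46) = 0 + (16 + 17)*(-46) = 0 + 33*(-46) = 0 - 1518 = -1518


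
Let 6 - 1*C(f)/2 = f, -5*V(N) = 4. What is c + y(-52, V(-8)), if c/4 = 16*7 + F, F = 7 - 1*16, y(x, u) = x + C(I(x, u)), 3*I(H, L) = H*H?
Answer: -4292/3 ≈ -1430.7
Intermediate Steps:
V(N) = -⅘ (V(N) = -⅕*4 = -⅘)
I(H, L) = H²/3 (I(H, L) = (H*H)/3 = H²/3)
C(f) = 12 - 2*f
y(x, u) = 12 + x - 2*x²/3 (y(x, u) = x + (12 - 2*x²/3) = 12 + x - 2*x²/3)
F = -9 (F = 7 - 16 = -9)
c = 412 (c = 4*(16*7 - 9) = 4*(112 - 9) = 4*103 = 412)
c + y(-52, V(-8)) = 412 + (12 - 52 - ⅔*(-52)²) = 412 + (12 - 52 - ⅔*2704) = 412 + (12 - 52 - 5408/3) = 412 - 5528/3 = -4292/3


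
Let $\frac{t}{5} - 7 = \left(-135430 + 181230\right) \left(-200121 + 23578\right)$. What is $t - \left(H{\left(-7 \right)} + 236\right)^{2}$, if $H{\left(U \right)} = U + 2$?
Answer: $-40428400326$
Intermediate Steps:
$t = -40428346965$ ($t = 35 + 5 \left(-135430 + 181230\right) \left(-200121 + 23578\right) = 35 + 5 \cdot 45800 \left(-176543\right) = 35 + 5 \left(-8085669400\right) = 35 - 40428347000 = -40428346965$)
$H{\left(U \right)} = 2 + U$
$t - \left(H{\left(-7 \right)} + 236\right)^{2} = -40428346965 - \left(\left(2 - 7\right) + 236\right)^{2} = -40428346965 - \left(-5 + 236\right)^{2} = -40428346965 - 231^{2} = -40428346965 - 53361 = -40428400326$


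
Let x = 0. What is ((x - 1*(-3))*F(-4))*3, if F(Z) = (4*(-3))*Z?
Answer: 432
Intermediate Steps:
F(Z) = -12*Z
((x - 1*(-3))*F(-4))*3 = ((0 - 1*(-3))*(-12*(-4)))*3 = ((0 + 3)*48)*3 = (3*48)*3 = 144*3 = 432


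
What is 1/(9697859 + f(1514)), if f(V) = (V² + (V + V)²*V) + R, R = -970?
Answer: 1/13893528061 ≈ 7.1976e-11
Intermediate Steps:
f(V) = -970 + V² + 4*V³ (f(V) = (V² + (V + V)²*V) - 970 = (V² + (2*V)²*V) - 970 = (V² + (4*V²)*V) - 970 = (V² + 4*V³) - 970 = -970 + V² + 4*V³)
1/(9697859 + f(1514)) = 1/(9697859 + (-970 + 1514² + 4*1514³)) = 1/(9697859 + (-970 + 2292196 + 4*3470384744)) = 1/(9697859 + (-970 + 2292196 + 13881538976)) = 1/(9697859 + 13883830202) = 1/13893528061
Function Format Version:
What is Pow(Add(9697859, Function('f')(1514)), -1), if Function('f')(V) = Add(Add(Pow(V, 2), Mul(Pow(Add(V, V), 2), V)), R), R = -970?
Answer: Rational(1, 13893528061) ≈ 7.1976e-11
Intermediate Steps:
Function('f')(V) = Add(-970, Pow(V, 2), Mul(4, Pow(V, 3))) (Function('f')(V) = Add(Add(Pow(V, 2), Mul(Pow(Add(V, V), 2), V)), -970) = Add(Add(Pow(V, 2), Mul(Pow(Mul(2, V), 2), V)), -970) = Add(Add(Pow(V, 2), Mul(Mul(4, Pow(V, 2)), V)), -970) = Add(Add(Pow(V, 2), Mul(4, Pow(V, 3))), -970) = Add(-970, Pow(V, 2), Mul(4, Pow(V, 3))))
Pow(Add(9697859, Function('f')(1514)), -1) = Pow(Add(9697859, Add(-970, Pow(1514, 2), Mul(4, Pow(1514, 3)))), -1) = Pow(Add(9697859, Add(-970, 2292196, Mul(4, 3470384744))), -1) = Pow(Add(9697859, Add(-970, 2292196, 13881538976)), -1) = Pow(Add(9697859, 13883830202), -1) = Pow(13893528061, -1) = Rational(1, 13893528061)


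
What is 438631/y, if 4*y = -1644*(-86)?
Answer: 438631/35346 ≈ 12.410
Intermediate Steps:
y = 35346 (y = (-1644*(-86))/4 = (¼)*141384 = 35346)
438631/y = 438631/35346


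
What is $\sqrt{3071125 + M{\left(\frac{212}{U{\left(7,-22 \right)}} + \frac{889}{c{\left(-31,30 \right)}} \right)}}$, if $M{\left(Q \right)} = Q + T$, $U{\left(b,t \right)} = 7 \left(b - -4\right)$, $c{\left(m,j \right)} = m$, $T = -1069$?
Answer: $\frac{3 \sqrt{1943591355013}}{2387} \approx 1752.2$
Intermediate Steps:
$U{\left(b,t \right)} = 28 + 7 b$ ($U{\left(b,t \right)} = 7 \left(b + 4\right) = 7 \left(4 + b\right) = 28 + 7 b$)
$M{\left(Q \right)} = -1069 + Q$ ($M{\left(Q \right)} = Q - 1069 = -1069 + Q$)
$\sqrt{3071125 + M{\left(\frac{212}{U{\left(7,-22 \right)}} + \frac{889}{c{\left(-31,30 \right)}} \right)}} = \sqrt{3071125 - \left(\frac{34028}{31} - \frac{212}{28 + 7 \cdot 7}\right)} = \sqrt{3071125 - \left(\frac{34028}{31} - \frac{212}{28 + 49}\right)} = \sqrt{3071125 - \left(\frac{34028}{31} - \frac{212}{77}\right)} = \sqrt{3071125 + \left(-1069 + \left(212 \cdot \frac{1}{77} - \frac{889}{31}\right)\right)} = \sqrt{3071125 + \left(-1069 + \left(\frac{212}{77} - \frac{889}{31}\right)\right)} = \sqrt{3071125 - \frac{2613584}{2387}} = \sqrt{\frac{7328161791}{2387}} = \frac{3 \sqrt{1943591355013}}{2387}$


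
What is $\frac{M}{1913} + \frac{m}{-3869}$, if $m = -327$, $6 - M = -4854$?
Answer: $\frac{19428891}{7401397} \approx 2.625$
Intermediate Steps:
$M = 4860$ ($M = 6 - -4854 = 6 + 4854 = 4860$)
$\frac{M}{1913} + \frac{m}{-3869} = \frac{4860}{1913} - \frac{327}{-3869} = 4860 \cdot \frac{1}{1913} - - \frac{327}{3869} = \frac{4860}{1913} + \frac{327}{3869} = \frac{19428891}{7401397}$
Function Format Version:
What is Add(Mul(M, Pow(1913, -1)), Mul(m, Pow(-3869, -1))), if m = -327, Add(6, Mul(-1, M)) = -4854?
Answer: Rational(19428891, 7401397) ≈ 2.6250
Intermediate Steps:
M = 4860 (M = Add(6, Mul(-1, -4854)) = Add(6, 4854) = 4860)
Add(Mul(M, Pow(1913, -1)), Mul(m, Pow(-3869, -1))) = Add(Mul(4860, Pow(1913, -1)), Mul(-327, Pow(-3869, -1))) = Add(Mul(4860, Rational(1, 1913)), Mul(-327, Rational(-1, 3869))) = Add(Rational(4860, 1913), Rational(327, 3869)) = Rational(19428891, 7401397)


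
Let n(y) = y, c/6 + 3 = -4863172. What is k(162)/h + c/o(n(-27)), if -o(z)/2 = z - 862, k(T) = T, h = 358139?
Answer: -5225077749957/318385571 ≈ -16411.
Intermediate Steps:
c = -29179050 (c = -18 + 6*(-4863172) = -18 - 29179032 = -29179050)
o(z) = 1724 - 2*z (o(z) = -2*(z - 862) = -2*(-862 + z) = 1724 - 2*z)
k(162)/h + c/o(n(-27)) = 162/358139 - 29179050/(1724 - 2*(-27)) = 162*(1/358139) - 29179050/(1724 + 54) = 162/358139 - 29179050/1778 = 162/358139 - 29179050*1/1778 = 162/358139 - 14589525/889 = -5225077749957/318385571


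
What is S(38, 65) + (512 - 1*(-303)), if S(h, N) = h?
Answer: 853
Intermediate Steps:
S(38, 65) + (512 - 1*(-303)) = 38 + (512 - 1*(-303)) = 38 + (512 + 303) = 38 + 815 = 853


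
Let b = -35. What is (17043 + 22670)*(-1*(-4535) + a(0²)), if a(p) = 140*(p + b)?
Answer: -14495245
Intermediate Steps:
a(p) = -4900 + 140*p (a(p) = 140*(p - 35) = 140*(-35 + p) = -4900 + 140*p)
(17043 + 22670)*(-1*(-4535) + a(0²)) = (17043 + 22670)*(-1*(-4535) + (-4900 + 140*0²)) = 39713*(4535 + (-4900 + 140*0)) = 39713*(4535 + (-4900 + 0)) = 39713*(4535 - 4900) = 39713*(-365) = -14495245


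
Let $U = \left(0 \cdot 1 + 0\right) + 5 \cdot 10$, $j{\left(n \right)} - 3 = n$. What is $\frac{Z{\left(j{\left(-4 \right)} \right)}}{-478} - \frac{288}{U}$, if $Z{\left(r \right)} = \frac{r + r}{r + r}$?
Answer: $- \frac{68857}{11950} \approx -5.7621$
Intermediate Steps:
$j{\left(n \right)} = 3 + n$
$Z{\left(r \right)} = 1$ ($Z{\left(r \right)} = \frac{2 r}{2 r} = 2 r \frac{1}{2 r} = 1$)
$U = 50$ ($U = \left(0 + 0\right) + 50 = 0 + 50 = 50$)
$\frac{Z{\left(j{\left(-4 \right)} \right)}}{-478} - \frac{288}{U} = 1 \frac{1}{-478} - \frac{288}{50} = 1 \left(- \frac{1}{478}\right) - \frac{144}{25} = - \frac{1}{478} - \frac{144}{25} = - \frac{68857}{11950}$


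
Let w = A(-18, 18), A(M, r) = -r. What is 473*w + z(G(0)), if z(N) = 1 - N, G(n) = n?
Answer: -8513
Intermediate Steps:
w = -18 (w = -1*18 = -18)
473*w + z(G(0)) = 473*(-18) + (1 - 1*0) = -8514 + (1 + 0) = -8514 + 1 = -8513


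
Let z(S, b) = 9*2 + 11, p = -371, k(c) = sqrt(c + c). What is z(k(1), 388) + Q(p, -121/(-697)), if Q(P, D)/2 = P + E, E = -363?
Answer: -1439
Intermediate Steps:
k(c) = sqrt(2)*sqrt(c) (k(c) = sqrt(2*c) = sqrt(2)*sqrt(c))
z(S, b) = 29 (z(S, b) = 18 + 11 = 29)
Q(P, D) = -726 + 2*P (Q(P, D) = 2*(P - 363) = 2*(-363 + P) = -726 + 2*P)
z(k(1), 388) + Q(p, -121/(-697)) = 29 + (-726 + 2*(-371)) = 29 + (-726 - 742) = 29 - 1468 = -1439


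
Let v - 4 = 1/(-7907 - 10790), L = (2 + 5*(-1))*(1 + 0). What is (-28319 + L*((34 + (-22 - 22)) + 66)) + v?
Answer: -532546652/18697 ≈ -28483.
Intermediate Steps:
L = -3 (L = (2 - 5)*1 = -3*1 = -3)
v = 74787/18697 (v = 4 + 1/(-7907 - 10790) = 4 + 1/(-18697) = 4 - 1/18697 = 74787/18697 ≈ 3.9999)
(-28319 + L*((34 + (-22 - 22)) + 66)) + v = (-28319 - 3*((34 + (-22 - 22)) + 66)) + 74787/18697 = (-28319 - 3*((34 - 44) + 66)) + 74787/18697 = (-28319 - 3*(-10 + 66)) + 74787/18697 = (-28319 - 3*56) + 74787/18697 = (-28319 - 168) + 74787/18697 = -28487 + 74787/18697 = -532546652/18697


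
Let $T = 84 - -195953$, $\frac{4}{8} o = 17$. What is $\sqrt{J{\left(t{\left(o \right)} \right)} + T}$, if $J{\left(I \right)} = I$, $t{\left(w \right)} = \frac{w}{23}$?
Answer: $\frac{\sqrt{103704355}}{23} \approx 442.76$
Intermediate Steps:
$o = 34$ ($o = 2 \cdot 17 = 34$)
$t{\left(w \right)} = \frac{w}{23}$ ($t{\left(w \right)} = w \frac{1}{23} = \frac{w}{23}$)
$T = 196037$ ($T = 84 + 195953 = 196037$)
$\sqrt{J{\left(t{\left(o \right)} \right)} + T} = \sqrt{\frac{1}{23} \cdot 34 + 196037} = \sqrt{\frac{34}{23} + 196037} = \sqrt{\frac{4508885}{23}} = \frac{\sqrt{103704355}}{23}$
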